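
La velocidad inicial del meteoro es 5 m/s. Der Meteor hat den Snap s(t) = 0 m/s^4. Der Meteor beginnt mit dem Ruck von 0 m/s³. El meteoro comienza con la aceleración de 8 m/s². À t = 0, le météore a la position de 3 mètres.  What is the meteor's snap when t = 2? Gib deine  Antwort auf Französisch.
De l'équation du snap s(t) = 0, nous substituons t = 2 pour obtenir s = 0.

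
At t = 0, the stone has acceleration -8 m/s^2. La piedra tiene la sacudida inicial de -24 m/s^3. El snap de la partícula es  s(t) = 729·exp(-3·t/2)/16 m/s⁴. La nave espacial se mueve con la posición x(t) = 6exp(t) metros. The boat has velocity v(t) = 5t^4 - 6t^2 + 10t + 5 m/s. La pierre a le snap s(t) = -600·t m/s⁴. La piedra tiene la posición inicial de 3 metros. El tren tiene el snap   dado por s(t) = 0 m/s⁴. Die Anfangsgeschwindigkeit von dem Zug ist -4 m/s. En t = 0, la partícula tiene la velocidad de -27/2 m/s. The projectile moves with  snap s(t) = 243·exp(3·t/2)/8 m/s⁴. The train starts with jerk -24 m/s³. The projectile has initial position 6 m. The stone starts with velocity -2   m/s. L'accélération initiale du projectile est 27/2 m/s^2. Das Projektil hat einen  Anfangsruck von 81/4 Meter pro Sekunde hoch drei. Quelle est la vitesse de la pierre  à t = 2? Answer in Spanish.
Debemos encontrar la integral de nuestra ecuación del snap s(t) = -600·t 3 veces. La antiderivada del snap es la sacudida. Usando j(0) = -24, obtenemos j(t) = -300·t^2 - 24. La antiderivada de la sacudida es la aceleración. Usando a(0) = -8, obtenemos a(t) = -100·t^3 - 24·t - 8. La antiderivada de la aceleración, con v(0) = -2, da la velocidad: v(t) = -25·t^4 - 12·t^2 - 8·t - 2. Usando v(t) = -25·t^4 - 12·t^2 - 8·t - 2 y sustituyendo t = 2, encontramos v = -466.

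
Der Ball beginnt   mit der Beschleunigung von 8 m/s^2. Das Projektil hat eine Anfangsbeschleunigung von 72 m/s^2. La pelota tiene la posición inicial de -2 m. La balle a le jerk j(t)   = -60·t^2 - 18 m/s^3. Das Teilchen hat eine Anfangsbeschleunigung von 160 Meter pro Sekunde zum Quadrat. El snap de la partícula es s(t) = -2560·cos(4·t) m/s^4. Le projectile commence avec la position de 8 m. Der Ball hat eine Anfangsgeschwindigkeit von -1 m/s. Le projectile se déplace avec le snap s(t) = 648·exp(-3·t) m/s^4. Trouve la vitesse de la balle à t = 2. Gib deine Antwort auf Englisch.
To find the answer, we compute 2 integrals of j(t) = -60·t^2 - 18. Integrating jerk and using the initial condition a(0) = 8, we get a(t) = -20·t^3 - 18·t + 8. Integrating acceleration and using the initial condition v(0) = -1, we get v(t) = -5·t^4 - 9·t^2 + 8·t - 1. From the given velocity equation v(t) = -5·t^4 - 9·t^2 + 8·t - 1, we substitute t = 2 to get v = -101.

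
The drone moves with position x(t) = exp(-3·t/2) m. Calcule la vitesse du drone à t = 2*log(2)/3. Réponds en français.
En partant de la position x(t) = exp(-3·t/2), nous prenons 1 dérivée. La dérivée de la position donne la vitesse: v(t) = -3·exp(-3·t/2)/2. De l'équation de la vitesse v(t) = -3·exp(-3·t/2)/2, nous substituons t = 2*log(2)/3 pour obtenir v = -3/4.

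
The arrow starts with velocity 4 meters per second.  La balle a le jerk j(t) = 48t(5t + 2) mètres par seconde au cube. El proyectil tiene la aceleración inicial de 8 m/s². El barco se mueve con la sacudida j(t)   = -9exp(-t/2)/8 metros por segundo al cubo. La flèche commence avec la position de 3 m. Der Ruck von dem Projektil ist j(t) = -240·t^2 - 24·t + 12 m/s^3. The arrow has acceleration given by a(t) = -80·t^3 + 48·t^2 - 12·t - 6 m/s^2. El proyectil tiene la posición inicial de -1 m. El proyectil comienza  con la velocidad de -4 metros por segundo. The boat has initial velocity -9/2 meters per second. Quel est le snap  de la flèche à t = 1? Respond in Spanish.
Para resolver esto, necesitamos tomar 2 derivadas de nuestra ecuación de la aceleración a(t) = -80·t^3 + 48·t^2 - 12·t - 6. Derivando la aceleración, obtenemos la sacudida: j(t) = -240·t^2 + 96·t - 12. La derivada de la sacudida da el snap: s(t) = 96 - 480·t. Tenemos el snap s(t) = 96 - 480·t. Sustituyendo t = 1: s(1) = -384.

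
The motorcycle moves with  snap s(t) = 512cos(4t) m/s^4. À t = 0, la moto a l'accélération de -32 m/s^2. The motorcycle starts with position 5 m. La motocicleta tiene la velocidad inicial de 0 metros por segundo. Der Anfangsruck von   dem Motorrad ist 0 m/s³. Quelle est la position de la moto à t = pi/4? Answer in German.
Wir müssen unsere Gleichung für den Snap s(t) = 512·cos(4·t) 4-mal integrieren. Durch Integration von dem Snap und Verwendung der Anfangsbedingung j(0) = 0, erhalten wir j(t) = 128·sin(4·t). Die Stammfunktion von dem Ruck ist die Beschleunigung. Mit a(0) = -32 erhalten wir a(t) = -32·cos(4·t). Das Integral von der Beschleunigung, mit v(0) = 0, ergibt die Geschwindigkeit: v(t) = -8·sin(4·t). Durch Integration von der Geschwindigkeit und Verwendung der Anfangsbedingung x(0) = 5, erhalten wir x(t) = 2·cos(4·t) + 3. Mit x(t) = 2·cos(4·t) + 3 und Einsetzen von t = pi/4, finden wir x = 1.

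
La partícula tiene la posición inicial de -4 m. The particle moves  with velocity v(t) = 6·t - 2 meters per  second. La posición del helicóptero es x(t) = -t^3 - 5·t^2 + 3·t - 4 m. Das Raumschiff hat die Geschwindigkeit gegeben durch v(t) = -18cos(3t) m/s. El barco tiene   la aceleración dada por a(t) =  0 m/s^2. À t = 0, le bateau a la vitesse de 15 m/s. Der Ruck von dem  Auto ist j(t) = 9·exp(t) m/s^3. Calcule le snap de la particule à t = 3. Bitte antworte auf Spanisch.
Debemos derivar nuestra ecuación de la velocidad v(t) = 6·t - 2 3 veces. Derivando la velocidad, obtenemos la aceleración: a(t) = 6. La derivada de la aceleración da la sacudida: j(t) = 0. Derivando la sacudida, obtenemos el snap: s(t) = 0. Tenemos el snap s(t) = 0. Sustituyendo t = 3: s(3) = 0.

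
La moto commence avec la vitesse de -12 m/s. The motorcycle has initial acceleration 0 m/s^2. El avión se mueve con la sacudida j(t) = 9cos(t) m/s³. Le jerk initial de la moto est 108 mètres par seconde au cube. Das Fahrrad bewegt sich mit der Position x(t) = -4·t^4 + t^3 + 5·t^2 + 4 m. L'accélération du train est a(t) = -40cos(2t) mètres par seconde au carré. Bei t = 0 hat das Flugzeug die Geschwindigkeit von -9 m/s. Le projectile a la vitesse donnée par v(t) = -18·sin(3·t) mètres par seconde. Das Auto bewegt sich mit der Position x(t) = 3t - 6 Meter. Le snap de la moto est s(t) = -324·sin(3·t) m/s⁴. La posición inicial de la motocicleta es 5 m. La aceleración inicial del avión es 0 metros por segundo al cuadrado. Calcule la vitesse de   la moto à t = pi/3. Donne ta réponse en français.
Nous devons trouver la primitive de notre équation du snap s(t) = -324·sin(3·t) 3 fois. En intégrant le snap et en utilisant la condition initiale j(0) = 108, nous obtenons j(t) = 108·cos(3·t). L'intégrale du jerk, avec a(0) = 0, donne l'accélération: a(t) = 36·sin(3·t). En prenant ∫a(t)dt et en appliquant v(0) = -12, nous trouvons v(t) = -12·cos(3·t). En utilisant v(t) = -12·cos(3·t) et en substituant t = pi/3, nous trouvons v = 12.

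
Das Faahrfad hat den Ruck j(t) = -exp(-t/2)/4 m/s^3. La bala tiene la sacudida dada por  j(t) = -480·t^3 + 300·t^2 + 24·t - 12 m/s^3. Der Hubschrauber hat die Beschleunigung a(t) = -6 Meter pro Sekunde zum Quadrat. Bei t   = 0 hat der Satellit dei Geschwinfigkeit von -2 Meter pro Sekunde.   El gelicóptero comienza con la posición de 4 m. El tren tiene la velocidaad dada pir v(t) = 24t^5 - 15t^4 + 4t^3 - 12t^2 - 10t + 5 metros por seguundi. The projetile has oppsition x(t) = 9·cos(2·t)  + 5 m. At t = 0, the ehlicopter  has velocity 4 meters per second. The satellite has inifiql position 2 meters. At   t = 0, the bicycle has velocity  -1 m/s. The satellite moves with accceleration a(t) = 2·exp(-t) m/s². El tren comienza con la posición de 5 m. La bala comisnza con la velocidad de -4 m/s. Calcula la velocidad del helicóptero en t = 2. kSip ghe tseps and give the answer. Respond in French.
v(2) = -8.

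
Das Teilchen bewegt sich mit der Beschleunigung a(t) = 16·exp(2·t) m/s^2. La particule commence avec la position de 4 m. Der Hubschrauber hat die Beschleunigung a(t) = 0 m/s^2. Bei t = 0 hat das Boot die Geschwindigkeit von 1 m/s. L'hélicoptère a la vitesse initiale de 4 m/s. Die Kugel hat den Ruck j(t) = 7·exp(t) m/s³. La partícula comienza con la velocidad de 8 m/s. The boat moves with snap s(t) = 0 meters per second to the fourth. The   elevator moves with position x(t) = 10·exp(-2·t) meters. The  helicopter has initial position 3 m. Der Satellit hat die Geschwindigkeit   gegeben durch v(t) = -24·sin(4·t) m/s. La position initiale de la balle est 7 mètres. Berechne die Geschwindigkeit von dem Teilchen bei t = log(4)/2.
Um dies zu lösen, müssen wir 1 Stammfunktion unserer Gleichung für die Beschleunigung a(t) = 16·exp(2·t) finden. Durch Integration von der Beschleunigung und Verwendung der Anfangsbedingung v(0) = 8, erhalten wir v(t) = 8·exp(2·t). Wir haben die Geschwindigkeit v(t) = 8·exp(2·t). Durch Einsetzen von t = log(4)/2: v(log(4)/2) = 32.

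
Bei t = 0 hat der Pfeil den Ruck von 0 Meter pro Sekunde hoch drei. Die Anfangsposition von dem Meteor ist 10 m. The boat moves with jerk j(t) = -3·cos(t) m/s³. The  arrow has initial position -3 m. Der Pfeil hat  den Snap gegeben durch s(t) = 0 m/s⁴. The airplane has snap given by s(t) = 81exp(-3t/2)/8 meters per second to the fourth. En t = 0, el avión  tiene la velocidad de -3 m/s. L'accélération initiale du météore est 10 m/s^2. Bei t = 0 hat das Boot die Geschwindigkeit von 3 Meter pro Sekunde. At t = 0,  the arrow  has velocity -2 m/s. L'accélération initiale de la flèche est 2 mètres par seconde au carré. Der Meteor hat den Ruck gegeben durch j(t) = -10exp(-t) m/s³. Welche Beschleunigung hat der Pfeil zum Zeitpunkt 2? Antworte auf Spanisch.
Para resolver esto, necesitamos tomar 2 antiderivadas de nuestra ecuación del snap s(t) = 0. Integrando el snap y usando la condición inicial j(0) = 0, obtenemos j(t) = 0. La antiderivada de la sacudida es la aceleración. Usando a(0) = 2, obtenemos a(t) = 2. Tenemos la aceleración a(t) = 2. Sustituyendo t = 2: a(2) = 2.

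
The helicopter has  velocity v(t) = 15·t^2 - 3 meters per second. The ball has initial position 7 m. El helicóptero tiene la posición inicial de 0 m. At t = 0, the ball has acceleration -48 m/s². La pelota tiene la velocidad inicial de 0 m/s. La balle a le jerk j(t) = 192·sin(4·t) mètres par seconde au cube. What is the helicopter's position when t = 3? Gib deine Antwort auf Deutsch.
Um dies zu lösen, müssen wir 1 Stammfunktion unserer Gleichung für die Geschwindigkeit v(t) = 15·t^2 - 3 finden. Mit ∫v(t)dt und Anwendung von x(0) = 0, finden wir x(t) = 5·t^3 - 3·t. Wir haben die Position x(t) = 5·t^3 - 3·t. Durch Einsetzen von t = 3: x(3) = 126.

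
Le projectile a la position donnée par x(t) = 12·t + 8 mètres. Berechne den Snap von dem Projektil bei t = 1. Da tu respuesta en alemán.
Ausgehend von der Position x(t) = 12·t + 8, nehmen wir 4 Ableitungen. Mit d/dt von x(t) finden wir v(t) = 12. Die Ableitung von der Geschwindigkeit ergibt die Beschleunigung: a(t) = 0. Die Ableitung von der Beschleunigung ergibt den Ruck: j(t) = 0. Die Ableitung von dem Ruck ergibt den Snap: s(t) = 0. Mit s(t) = 0 und Einsetzen von t = 1, finden wir s = 0.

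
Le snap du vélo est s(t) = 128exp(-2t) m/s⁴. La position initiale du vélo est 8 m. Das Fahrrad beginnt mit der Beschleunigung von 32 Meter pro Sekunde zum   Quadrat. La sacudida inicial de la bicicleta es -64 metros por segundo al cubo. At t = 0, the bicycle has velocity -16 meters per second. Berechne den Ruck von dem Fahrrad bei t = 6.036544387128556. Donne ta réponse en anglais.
Starting from snap s(t) = 128·exp(-2·t), we take 1 antiderivative. Finding the antiderivative of s(t) and using j(0) = -64: j(t) = -64·exp(-2·t). Using j(t) = -64·exp(-2·t) and substituting t = 6.036544387128556, we find j = -0.000365514104141166.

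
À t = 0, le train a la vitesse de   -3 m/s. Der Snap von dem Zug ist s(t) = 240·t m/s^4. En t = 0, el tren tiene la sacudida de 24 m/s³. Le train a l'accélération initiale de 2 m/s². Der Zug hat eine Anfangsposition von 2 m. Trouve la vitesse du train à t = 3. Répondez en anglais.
To find the answer, we compute 3 integrals of s(t) = 240·t. Finding the integral of s(t) and using j(0) = 24: j(t) = 120·t^2 + 24. The antiderivative of jerk, with a(0) = 2, gives acceleration: a(t) = 40·t^3 + 24·t + 2. Finding the integral of a(t) and using v(0) = -3: v(t) = 10·t^4 + 12·t^2 + 2·t - 3. Using v(t) = 10·t^4 + 12·t^2 + 2·t - 3 and substituting t = 3, we find v = 921.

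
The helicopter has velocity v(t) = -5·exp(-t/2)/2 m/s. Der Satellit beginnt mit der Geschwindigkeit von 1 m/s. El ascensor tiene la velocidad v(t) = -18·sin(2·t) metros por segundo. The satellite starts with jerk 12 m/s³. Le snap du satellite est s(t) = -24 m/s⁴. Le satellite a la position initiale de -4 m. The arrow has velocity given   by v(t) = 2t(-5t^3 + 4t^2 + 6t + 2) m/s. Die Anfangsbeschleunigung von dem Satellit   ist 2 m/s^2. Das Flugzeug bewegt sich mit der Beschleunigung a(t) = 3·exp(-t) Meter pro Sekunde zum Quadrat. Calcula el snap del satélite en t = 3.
Tenemos el snap s(t) = -24. Sustituyendo t = 3: s(3) = -24.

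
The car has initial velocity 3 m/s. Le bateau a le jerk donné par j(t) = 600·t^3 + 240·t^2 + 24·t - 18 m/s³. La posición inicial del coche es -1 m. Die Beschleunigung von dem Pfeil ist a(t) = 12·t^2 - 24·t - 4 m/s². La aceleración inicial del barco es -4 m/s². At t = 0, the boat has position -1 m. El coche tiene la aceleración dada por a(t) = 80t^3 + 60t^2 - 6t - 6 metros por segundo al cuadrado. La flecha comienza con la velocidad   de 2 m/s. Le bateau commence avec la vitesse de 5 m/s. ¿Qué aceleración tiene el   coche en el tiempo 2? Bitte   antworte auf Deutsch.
Aus der Gleichung für die Beschleunigung a(t) = 80·t^3 + 60·t^2 - 6·t - 6, setzen wir t = 2 ein und erhalten a = 862.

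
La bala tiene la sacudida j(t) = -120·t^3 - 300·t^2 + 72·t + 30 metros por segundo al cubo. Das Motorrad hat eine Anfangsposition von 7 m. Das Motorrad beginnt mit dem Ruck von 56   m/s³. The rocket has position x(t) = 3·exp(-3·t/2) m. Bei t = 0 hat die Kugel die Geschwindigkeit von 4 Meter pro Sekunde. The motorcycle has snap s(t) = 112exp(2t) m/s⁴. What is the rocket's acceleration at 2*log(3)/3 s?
Starting from position x(t) = 3·exp(-3·t/2), we take 2 derivatives. Taking d/dt of x(t), we find v(t) = -9·exp(-3·t/2)/2. Taking d/dt of v(t), we find a(t) = 27·exp(-3·t/2)/4. From the given acceleration equation a(t) = 27·exp(-3·t/2)/4, we substitute t = 2*log(3)/3 to get a = 9/4.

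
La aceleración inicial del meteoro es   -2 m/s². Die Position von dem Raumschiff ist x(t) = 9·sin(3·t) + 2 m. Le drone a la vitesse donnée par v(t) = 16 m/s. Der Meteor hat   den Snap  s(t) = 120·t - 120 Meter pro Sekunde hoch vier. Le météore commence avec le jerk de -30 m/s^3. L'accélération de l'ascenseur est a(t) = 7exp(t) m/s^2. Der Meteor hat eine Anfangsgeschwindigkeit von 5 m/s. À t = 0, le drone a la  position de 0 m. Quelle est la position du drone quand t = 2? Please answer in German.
Wir müssen das Integral unserer Gleichung für die Geschwindigkeit v(t) = 16 1-mal finden. Mit ∫v(t)dt und Anwendung von x(0) = 0, finden wir x(t) = 16·t. Mit x(t) = 16·t und Einsetzen von t = 2, finden wir x = 32.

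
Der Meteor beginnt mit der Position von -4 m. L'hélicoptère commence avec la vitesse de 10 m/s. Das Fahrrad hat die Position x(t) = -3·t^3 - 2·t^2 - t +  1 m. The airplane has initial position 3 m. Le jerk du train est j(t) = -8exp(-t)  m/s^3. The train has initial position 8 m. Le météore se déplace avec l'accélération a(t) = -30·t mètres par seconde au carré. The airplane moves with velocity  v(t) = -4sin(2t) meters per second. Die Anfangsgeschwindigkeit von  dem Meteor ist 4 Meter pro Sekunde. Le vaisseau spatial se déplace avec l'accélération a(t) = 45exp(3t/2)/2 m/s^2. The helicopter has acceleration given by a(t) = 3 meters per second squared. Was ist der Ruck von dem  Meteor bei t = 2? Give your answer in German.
Wir müssen unsere Gleichung für die Beschleunigung a(t) = -30·t 1-mal ableiten. Die Ableitung von der Beschleunigung ergibt den Ruck: j(t) = -30. Mit j(t) = -30 und Einsetzen von t = 2, finden wir j = -30.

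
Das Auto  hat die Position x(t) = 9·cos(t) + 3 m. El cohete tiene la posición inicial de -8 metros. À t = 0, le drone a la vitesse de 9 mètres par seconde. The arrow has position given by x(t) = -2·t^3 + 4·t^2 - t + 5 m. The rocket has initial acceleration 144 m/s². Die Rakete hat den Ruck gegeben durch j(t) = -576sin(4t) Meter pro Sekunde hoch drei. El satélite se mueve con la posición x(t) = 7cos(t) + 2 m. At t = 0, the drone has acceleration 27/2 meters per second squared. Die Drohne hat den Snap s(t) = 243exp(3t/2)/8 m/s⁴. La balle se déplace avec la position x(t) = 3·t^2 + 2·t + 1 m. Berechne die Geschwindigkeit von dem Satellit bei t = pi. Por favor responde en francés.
Nous devons dériver notre équation de la position x(t) = 7·cos(t) + 2 1 fois. En dérivant la position, nous obtenons la vitesse: v(t) = -7·sin(t). Nous avons la vitesse v(t) = -7·sin(t). En substituant t = pi: v(pi) = 0.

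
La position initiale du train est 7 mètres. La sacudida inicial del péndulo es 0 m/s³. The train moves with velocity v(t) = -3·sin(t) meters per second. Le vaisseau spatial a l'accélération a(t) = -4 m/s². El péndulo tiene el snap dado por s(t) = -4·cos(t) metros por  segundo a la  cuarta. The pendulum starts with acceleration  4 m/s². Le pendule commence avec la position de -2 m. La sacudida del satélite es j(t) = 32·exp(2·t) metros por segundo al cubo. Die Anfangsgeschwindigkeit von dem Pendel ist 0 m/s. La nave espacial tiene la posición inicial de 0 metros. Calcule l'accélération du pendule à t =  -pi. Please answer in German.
Um dies zu lösen, müssen wir 2 Integrale unserer Gleichung für den Snap s(t) = -4·cos(t) finden. Durch Integration von dem Snap und Verwendung der Anfangsbedingung j(0) = 0, erhalten wir j(t) = -4·sin(t). Die Stammfunktion von dem Ruck ist die Beschleunigung. Mit a(0) = 4 erhalten wir a(t) = 4·cos(t). Wir haben die Beschleunigung a(t) = 4·cos(t). Durch Einsetzen von t = -pi: a(-pi) = -4.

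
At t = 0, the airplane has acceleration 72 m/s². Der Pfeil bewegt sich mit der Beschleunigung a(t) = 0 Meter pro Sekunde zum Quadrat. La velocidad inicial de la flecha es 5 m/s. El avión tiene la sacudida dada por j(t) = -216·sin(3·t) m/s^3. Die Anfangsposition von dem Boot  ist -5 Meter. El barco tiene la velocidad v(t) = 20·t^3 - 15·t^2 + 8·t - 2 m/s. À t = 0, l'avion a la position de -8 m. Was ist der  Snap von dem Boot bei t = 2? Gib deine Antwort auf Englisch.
Starting from velocity v(t) = 20·t^3 - 15·t^2 + 8·t - 2, we take 3 derivatives. Taking d/dt of v(t), we find a(t) = 60·t^2 - 30·t + 8. The derivative of acceleration gives jerk: j(t) = 120·t - 30. Differentiating jerk, we get snap: s(t) = 120. Using s(t) = 120 and substituting t = 2, we find s = 120.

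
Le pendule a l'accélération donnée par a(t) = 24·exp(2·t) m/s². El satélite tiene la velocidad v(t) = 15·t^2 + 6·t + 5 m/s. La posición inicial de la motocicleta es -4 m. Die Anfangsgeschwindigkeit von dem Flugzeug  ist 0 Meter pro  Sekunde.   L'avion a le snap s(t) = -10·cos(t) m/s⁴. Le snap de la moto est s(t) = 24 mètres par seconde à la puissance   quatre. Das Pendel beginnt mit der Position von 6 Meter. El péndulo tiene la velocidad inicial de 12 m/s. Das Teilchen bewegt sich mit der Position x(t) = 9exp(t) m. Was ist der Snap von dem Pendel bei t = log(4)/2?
Wir müssen unsere Gleichung für die Beschleunigung a(t) = 24·exp(2·t) 2-mal ableiten. Mit d/dt von a(t) finden wir j(t) = 48·exp(2·t). Die Ableitung von dem Ruck ergibt den Snap: s(t) = 96·exp(2·t). Aus der Gleichung für den Snap s(t) = 96·exp(2·t), setzen wir t = log(4)/2 ein und erhalten s = 384.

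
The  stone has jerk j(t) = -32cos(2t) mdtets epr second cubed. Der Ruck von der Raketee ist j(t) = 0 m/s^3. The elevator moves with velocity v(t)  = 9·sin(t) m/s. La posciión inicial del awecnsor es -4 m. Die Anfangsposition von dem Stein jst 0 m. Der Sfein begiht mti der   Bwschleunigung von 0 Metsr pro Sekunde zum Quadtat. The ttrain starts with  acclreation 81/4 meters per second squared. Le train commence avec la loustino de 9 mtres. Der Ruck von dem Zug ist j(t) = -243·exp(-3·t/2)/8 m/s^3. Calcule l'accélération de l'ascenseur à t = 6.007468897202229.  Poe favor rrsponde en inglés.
We must differentiate our velocity equation v(t) = 9·sin(t) 1 time. Taking d/dt of v(t), we find a(t) = 9·cos(t). We have acceleration a(t) = 9·cos(t). Substituting t = 6.007468897202229: a(6.007468897202229) = 8.66007370557731.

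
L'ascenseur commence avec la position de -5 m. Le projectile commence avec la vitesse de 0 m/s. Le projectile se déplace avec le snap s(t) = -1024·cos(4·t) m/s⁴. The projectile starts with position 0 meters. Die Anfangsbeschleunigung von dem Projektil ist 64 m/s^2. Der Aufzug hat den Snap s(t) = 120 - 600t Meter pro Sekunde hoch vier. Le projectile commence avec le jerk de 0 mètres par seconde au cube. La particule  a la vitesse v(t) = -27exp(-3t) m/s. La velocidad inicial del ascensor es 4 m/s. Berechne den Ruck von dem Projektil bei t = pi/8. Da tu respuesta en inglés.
We must find the integral of our snap equation s(t) = -1024·cos(4·t) 1 time. Finding the integral of s(t) and using j(0) = 0: j(t) = -256·sin(4·t). We have jerk j(t) = -256·sin(4·t). Substituting t = pi/8: j(pi/8) = -256.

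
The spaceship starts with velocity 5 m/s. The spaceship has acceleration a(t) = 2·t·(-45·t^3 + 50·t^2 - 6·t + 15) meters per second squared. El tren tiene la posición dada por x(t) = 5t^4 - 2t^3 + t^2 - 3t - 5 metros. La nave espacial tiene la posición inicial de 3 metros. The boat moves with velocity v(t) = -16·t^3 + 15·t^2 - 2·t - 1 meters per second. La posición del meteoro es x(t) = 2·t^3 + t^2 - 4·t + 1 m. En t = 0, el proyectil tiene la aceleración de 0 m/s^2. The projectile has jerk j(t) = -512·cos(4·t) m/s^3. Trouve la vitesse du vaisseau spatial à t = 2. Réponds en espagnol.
Debemos encontrar la integral de nuestra ecuación de la aceleración a(t) = 2·t·(-45·t^3 + 50·t^2 - 6·t + 15) 1 vez. La antiderivada de la aceleración, con v(0) = 5, da la velocidad: v(t) = -18·t^5 + 25·t^4 - 4·t^3 + 15·t^2 + 5. Usando v(t) = -18·t^5 + 25·t^4 - 4·t^3 + 15·t^2 + 5 y sustituyendo t = 2, encontramos v = -143.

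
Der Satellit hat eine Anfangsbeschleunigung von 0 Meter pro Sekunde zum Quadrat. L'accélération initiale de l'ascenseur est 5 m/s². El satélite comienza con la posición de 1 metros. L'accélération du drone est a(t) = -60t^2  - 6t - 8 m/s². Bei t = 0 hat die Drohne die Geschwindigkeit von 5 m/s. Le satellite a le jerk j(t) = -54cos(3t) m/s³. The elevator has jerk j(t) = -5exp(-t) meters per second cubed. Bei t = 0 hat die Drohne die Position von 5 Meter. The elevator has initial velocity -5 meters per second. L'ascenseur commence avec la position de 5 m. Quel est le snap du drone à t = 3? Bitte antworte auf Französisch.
Pour résoudre ceci, nous devons prendre 2 dérivées de notre équation de l'accélération a(t) = -60·t^2 - 6·t - 8. En prenant d/dt de a(t), nous trouvons j(t) = -120·t - 6. En dérivant le jerk, nous obtenons le snap: s(t) = -120. En utilisant s(t) = -120 et en substituant t = 3, nous trouvons s = -120.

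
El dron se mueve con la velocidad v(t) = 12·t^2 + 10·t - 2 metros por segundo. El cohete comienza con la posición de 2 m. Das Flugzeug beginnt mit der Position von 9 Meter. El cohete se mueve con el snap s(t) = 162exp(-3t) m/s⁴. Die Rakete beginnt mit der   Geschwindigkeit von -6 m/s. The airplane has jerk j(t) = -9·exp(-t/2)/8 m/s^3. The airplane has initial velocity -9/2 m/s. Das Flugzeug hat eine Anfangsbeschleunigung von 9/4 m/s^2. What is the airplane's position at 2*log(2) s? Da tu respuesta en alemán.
Wir müssen unsere Gleichung für den Ruck j(t) = -9·exp(-t/2)/8 3-mal integrieren. Das Integral von dem Ruck, mit a(0) = 9/4, ergibt die Beschleunigung: a(t) = 9·exp(-t/2)/4. Mit ∫a(t)dt und Anwendung von v(0) = -9/2, finden wir v(t) = -9·exp(-t/2)/2. Durch Integration von der Geschwindigkeit und Verwendung der Anfangsbedingung x(0) = 9, erhalten wir x(t) = 9·exp(-t/2). Aus der Gleichung für die Position x(t) = 9·exp(-t/2), setzen wir t = 2*log(2) ein und erhalten x = 9/2.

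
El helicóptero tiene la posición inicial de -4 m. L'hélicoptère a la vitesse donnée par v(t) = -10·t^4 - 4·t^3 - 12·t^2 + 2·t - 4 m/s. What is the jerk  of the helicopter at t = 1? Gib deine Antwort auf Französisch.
Pour résoudre ceci, nous devons prendre 2 dérivées de notre équation de la vitesse v(t) = -10·t^4 - 4·t^3 - 12·t^2 + 2·t - 4. En prenant d/dt de v(t), nous trouvons a(t) = -40·t^3 - 12·t^2 - 24·t + 2. La dérivée de l'accélération donne le jerk: j(t) = -120·t^2 - 24·t - 24. De l'équation du jerk j(t) = -120·t^2 - 24·t - 24, nous substituons t = 1 pour obtenir j = -168.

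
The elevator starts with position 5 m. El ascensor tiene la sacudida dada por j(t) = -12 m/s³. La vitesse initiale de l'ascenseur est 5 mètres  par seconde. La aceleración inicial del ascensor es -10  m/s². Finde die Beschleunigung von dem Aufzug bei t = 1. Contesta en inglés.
We need to integrate our jerk equation j(t) = -12 1 time. The integral of jerk, with a(0) = -10, gives acceleration: a(t) = -12·t - 10. Using a(t) = -12·t - 10 and substituting t = 1, we find a = -22.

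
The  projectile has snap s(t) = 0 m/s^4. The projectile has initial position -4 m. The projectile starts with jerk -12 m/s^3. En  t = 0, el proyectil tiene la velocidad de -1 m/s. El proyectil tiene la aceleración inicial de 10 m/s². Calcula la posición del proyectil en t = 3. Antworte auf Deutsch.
Ausgehend von dem Snap s(t) = 0, nehmen wir 4 Stammfunktionen. Durch Integration von dem Snap und Verwendung der Anfangsbedingung j(0) = -12, erhalten wir j(t) = -12. Das Integral von dem Ruck ist die Beschleunigung. Mit a(0) = 10 erhalten wir a(t) = 10 - 12·t. Durch Integration von der Beschleunigung und Verwendung der Anfangsbedingung v(0) = -1, erhalten wir v(t) = -6·t^2 + 10·t - 1. Mit ∫v(t)dt und Anwendung von x(0) = -4, finden wir x(t) = -2·t^3 + 5·t^2 - t - 4. Mit x(t) = -2·t^3 + 5·t^2 - t - 4 und Einsetzen von t = 3, finden wir x = -16.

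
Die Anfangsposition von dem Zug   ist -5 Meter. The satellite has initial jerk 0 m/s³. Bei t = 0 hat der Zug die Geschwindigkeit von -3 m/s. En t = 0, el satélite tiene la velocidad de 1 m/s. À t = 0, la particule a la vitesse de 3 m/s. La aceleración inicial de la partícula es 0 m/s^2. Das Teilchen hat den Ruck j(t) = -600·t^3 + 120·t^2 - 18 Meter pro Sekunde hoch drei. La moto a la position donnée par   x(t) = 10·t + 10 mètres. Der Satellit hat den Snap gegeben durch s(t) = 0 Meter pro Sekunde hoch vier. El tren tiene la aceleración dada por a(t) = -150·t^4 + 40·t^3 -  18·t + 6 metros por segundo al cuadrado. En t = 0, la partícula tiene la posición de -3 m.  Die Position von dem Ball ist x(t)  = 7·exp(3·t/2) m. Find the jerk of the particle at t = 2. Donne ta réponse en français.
De l'équation du jerk j(t) = -600·t^3 + 120·t^2 - 18, nous substituons t = 2 pour obtenir j = -4338.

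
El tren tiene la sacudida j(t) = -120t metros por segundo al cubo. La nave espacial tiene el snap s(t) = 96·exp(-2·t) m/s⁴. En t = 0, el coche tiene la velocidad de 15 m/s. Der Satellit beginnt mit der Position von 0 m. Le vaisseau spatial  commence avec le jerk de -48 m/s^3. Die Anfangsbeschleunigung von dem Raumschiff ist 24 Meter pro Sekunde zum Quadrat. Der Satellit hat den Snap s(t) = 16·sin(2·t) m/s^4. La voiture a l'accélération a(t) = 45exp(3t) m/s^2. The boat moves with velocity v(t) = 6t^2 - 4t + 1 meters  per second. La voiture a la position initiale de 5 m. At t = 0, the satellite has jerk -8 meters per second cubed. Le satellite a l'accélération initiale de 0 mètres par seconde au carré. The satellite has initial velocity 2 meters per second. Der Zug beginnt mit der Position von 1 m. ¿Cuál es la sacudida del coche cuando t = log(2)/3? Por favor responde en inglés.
We must differentiate our acceleration equation a(t) = 45·exp(3·t) 1 time. The derivative of acceleration gives jerk: j(t) = 135·exp(3·t). We have jerk j(t) = 135·exp(3·t). Substituting t = log(2)/3: j(log(2)/3) = 270.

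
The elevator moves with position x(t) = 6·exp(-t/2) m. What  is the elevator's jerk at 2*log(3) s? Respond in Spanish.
Para resolver esto, necesitamos tomar 3 derivadas de nuestra ecuación de la posición x(t) = 6·exp(-t/2). Derivando la posición, obtenemos la velocidad: v(t) = -3·exp(-t/2). Tomando d/dt de v(t), encontramos a(t) = 3·exp(-t/2)/2. Tomando d/dt de a(t), encontramos j(t) = -3·exp(-t/2)/4. Usando j(t) = -3·exp(-t/2)/4 y sustituyendo t = 2*log(3), encontramos j = -1/4.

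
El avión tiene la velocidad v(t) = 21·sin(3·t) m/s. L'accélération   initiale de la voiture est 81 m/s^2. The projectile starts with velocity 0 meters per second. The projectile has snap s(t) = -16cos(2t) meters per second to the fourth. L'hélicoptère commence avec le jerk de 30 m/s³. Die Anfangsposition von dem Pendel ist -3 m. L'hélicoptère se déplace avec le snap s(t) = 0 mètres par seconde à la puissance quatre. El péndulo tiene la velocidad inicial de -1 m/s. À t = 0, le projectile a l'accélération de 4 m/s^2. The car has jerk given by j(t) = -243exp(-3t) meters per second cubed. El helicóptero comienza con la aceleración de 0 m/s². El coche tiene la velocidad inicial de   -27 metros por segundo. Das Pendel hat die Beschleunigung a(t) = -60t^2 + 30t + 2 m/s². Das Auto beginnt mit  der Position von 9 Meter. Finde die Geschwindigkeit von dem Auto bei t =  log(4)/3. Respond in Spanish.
Para resolver esto, necesitamos tomar 2 integrales de nuestra ecuación de la sacudida j(t) = -243·exp(-3·t). La antiderivada de la sacudida es la aceleración. Usando a(0) = 81, obtenemos a(t) = 81·exp(-3·t). Tomando ∫a(t)dt y aplicando v(0) = -27, encontramos v(t) = -27·exp(-3·t). Usando v(t) = -27·exp(-3·t) y sustituyendo t = log(4)/3, encontramos v = -27/4.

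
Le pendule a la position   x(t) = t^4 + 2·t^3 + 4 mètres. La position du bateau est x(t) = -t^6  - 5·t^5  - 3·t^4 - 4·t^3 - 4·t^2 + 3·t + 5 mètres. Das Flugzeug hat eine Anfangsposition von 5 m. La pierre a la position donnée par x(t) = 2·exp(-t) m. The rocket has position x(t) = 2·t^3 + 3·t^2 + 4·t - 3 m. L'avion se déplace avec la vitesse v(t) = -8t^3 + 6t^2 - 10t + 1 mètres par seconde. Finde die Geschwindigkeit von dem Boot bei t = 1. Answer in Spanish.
Partiendo de la posición x(t) = -t^6 - 5·t^5 - 3·t^4 - 4·t^3 - 4·t^2 + 3·t + 5, tomamos 1 derivada. Tomando d/dt de x(t), encontramos v(t) = -6·t^5 - 25·t^4 - 12·t^3 - 12·t^2 - 8·t + 3. De la ecuación de la velocidad v(t) = -6·t^5 - 25·t^4 - 12·t^3 - 12·t^2 - 8·t + 3, sustituimos t = 1 para obtener v = -60.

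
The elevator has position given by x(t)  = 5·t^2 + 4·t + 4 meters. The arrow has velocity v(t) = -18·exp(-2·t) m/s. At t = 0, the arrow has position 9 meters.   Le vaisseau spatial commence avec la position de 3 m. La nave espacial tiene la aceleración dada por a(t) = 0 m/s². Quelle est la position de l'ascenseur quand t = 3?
De l'équation de la position x(t) = 5·t^2 + 4·t + 4, nous substituons t = 3 pour obtenir x = 61.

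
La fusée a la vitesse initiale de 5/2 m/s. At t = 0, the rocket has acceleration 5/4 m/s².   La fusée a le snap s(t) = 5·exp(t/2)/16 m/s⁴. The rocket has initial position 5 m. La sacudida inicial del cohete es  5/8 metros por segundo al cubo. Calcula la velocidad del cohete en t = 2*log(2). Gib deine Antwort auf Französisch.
En partant du snap s(t) = 5·exp(t/2)/16, nous prenons 3 primitives. La primitive du snap, avec j(0) = 5/8, donne le jerk: j(t) = 5·exp(t/2)/8. En prenant ∫j(t)dt et en appliquant a(0) = 5/4, nous trouvons a(t) = 5·exp(t/2)/4. En prenant ∫a(t)dt et en appliquant v(0) = 5/2, nous trouvons v(t) = 5·exp(t/2)/2. Nous avons la vitesse v(t) = 5·exp(t/2)/2. En substituant t = 2*log(2): v(2*log(2)) = 5.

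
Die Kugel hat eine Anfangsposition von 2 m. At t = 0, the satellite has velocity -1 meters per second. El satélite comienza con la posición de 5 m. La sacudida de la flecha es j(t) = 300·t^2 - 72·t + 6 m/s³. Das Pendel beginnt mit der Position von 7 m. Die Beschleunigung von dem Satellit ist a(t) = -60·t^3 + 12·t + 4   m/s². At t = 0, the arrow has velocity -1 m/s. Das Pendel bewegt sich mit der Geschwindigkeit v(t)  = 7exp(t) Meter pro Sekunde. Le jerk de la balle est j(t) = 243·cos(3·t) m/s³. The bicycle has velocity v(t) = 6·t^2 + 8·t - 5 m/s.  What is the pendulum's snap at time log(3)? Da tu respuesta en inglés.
To solve this, we need to take 3 derivatives of our velocity equation v(t) = 7·exp(t). The derivative of velocity gives acceleration: a(t) = 7·exp(t). The derivative of acceleration gives jerk: j(t) = 7·exp(t). The derivative of jerk gives snap: s(t) = 7·exp(t). From the given snap equation s(t) = 7·exp(t), we substitute t = log(3) to get s = 21.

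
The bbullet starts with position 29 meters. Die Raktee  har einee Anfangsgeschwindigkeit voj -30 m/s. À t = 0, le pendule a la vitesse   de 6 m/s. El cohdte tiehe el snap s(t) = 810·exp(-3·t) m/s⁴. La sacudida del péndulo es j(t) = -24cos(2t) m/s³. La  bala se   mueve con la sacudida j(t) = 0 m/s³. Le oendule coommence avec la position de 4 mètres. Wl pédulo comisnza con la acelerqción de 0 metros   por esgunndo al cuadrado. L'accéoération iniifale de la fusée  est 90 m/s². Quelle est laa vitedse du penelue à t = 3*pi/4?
Nous devons intégrer notre équation du jerk j(t) = -24·cos(2·t) 2 fois. En intégrant le jerk et en utilisant la condition initiale a(0) = 0, nous obtenons a(t) = -12·sin(2·t). L'intégrale de l'accélération, avec v(0) = 6, donne la vitesse: v(t) = 6·cos(2·t). En utilisant v(t) = 6·cos(2·t) et en substituant t = 3*pi/4, nous trouvons v = 0.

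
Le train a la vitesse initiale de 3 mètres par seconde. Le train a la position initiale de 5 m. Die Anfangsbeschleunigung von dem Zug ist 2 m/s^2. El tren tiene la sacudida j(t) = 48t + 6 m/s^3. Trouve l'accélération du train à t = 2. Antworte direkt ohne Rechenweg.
L'accélération à t = 2 est a = 110.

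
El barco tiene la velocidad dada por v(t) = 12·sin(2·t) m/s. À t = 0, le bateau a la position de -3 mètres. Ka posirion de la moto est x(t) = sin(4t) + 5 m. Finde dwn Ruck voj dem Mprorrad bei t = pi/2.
Um dies zu lösen, müssen wir 3 Ableitungen unserer Gleichung für die Position x(t) = sin(4·t) + 5 nehmen. Durch Ableiten von der Position erhalten wir die Geschwindigkeit: v(t) = 4·cos(4·t). Durch Ableiten von der Geschwindigkeit erhalten wir die Beschleunigung: a(t) = -16·sin(4·t). Durch Ableiten von der Beschleunigung erhalten wir den Ruck: j(t) = -64·cos(4·t). Wir haben den Ruck j(t) = -64·cos(4·t). Durch Einsetzen von t = pi/2: j(pi/2) = -64.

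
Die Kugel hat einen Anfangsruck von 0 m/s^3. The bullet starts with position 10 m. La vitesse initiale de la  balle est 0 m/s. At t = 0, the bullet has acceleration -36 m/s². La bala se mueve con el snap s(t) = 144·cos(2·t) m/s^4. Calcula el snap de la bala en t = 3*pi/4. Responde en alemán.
Mit s(t) = 144·cos(2·t) und Einsetzen von t = 3*pi/4, finden wir s = 0.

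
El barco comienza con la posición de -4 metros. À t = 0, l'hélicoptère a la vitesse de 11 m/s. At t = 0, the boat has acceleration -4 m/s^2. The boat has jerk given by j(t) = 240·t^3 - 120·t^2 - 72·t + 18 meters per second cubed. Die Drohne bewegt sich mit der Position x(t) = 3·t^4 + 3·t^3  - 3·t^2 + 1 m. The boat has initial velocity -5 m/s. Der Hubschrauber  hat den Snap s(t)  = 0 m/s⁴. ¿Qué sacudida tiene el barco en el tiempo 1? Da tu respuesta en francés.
En utilisant j(t) = 240·t^3 - 120·t^2 - 72·t + 18 et en substituant t = 1, nous trouvons j = 66.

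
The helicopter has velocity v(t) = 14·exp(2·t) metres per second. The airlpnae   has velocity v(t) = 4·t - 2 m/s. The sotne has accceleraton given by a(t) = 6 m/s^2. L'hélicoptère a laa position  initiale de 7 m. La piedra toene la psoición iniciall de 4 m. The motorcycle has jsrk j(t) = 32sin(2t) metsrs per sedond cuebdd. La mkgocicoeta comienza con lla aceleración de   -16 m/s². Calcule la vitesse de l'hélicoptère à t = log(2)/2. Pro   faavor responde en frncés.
Nous avons la vitesse v(t) = 14·exp(2·t). En substituant t = log(2)/2: v(log(2)/2) = 28.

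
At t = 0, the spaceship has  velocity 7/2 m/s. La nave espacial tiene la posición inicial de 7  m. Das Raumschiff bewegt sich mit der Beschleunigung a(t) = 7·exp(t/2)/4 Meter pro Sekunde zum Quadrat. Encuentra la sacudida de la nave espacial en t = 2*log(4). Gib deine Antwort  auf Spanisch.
Partiendo de la aceleración a(t) = 7·exp(t/2)/4, tomamos 1 derivada. Tomando d/dt de a(t), encontramos j(t) = 7·exp(t/2)/8. Tenemos la sacudida j(t) = 7·exp(t/2)/8. Sustituyendo t = 2*log(4): j(2*log(4)) = 7/2.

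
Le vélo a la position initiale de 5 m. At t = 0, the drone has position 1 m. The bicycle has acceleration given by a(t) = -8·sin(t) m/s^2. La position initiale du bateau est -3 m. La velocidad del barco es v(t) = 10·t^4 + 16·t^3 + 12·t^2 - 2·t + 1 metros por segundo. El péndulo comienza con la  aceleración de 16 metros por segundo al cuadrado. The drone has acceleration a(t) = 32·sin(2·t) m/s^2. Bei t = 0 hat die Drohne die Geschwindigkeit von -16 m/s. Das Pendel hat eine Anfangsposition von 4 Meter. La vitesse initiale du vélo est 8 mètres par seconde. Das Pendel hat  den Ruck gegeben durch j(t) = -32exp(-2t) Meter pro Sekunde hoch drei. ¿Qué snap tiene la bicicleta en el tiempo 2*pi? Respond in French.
En partant de l'accélération a(t) = -8·sin(t), nous prenons 2 dérivées. La dérivée de l'accélération donne le jerk: j(t) = -8·cos(t). En dérivant le jerk, nous obtenons le snap: s(t) = 8·sin(t). De l'équation du snap s(t) = 8·sin(t), nous substituons t = 2*pi pour obtenir s = 0.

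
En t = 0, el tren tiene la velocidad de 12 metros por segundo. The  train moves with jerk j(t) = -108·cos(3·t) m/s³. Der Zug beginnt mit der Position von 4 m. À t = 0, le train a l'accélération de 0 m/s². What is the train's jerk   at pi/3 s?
Using j(t) = -108·cos(3·t) and substituting t = pi/3, we find j = 108.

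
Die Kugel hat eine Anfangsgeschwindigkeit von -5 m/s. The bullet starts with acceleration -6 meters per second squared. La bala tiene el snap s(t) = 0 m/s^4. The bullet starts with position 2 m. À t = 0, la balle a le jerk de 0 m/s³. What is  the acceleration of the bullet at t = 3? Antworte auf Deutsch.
Ausgehend von dem Snap s(t) = 0, nehmen wir 2 Integrale. Mit ∫s(t)dt und Anwendung von j(0) = 0, finden wir j(t) = 0. Die Stammfunktion von dem Ruck, mit a(0) = -6, ergibt die Beschleunigung: a(t) = -6. Wir haben die Beschleunigung a(t) = -6. Durch Einsetzen von t = 3: a(3) = -6.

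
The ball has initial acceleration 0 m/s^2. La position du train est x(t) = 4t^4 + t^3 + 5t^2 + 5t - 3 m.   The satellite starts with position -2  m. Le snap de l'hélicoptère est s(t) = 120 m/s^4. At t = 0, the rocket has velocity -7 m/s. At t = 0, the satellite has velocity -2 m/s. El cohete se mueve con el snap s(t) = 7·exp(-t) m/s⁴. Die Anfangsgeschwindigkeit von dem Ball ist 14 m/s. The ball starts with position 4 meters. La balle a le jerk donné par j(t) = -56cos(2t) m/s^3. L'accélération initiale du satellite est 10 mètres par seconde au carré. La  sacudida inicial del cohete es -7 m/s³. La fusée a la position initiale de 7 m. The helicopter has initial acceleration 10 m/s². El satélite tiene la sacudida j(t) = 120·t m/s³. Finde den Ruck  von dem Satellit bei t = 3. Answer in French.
De l'équation du jerk j(t) = 120·t, nous substituons t = 3 pour obtenir j = 360.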